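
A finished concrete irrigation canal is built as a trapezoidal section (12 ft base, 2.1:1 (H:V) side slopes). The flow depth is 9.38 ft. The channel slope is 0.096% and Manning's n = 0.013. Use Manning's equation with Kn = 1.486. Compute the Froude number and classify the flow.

subcritical

With bottom width b = 12 ft and side slope z = 2.1: A = (b + zy)y = (12 + 2.1×9.38)×9.38 = 297.3 ft²; P = b + 2y√(1+z²) = 12 + 2×9.38×2.326 = 55.63 ft.
Hydraulic radius R = A/P = 297.3/55.63 = 5.344 ft.
V = (1.486/n) R^(2/3) √S = (1.486/0.013) × 5.344^(2/3) × √0.00096 = 10.83 ft/s. Hydraulic depth D_h = A/T = 297.3/51.4 = 5.785 ft.
Froude number Fr = V/√(g·D_h) = 10.83/√(32.2×5.785) = 0.793, which is less than 1, so the flow is subcritical.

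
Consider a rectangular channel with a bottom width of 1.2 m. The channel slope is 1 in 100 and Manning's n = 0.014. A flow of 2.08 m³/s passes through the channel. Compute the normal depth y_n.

y_n = 0.556 m

Manning's equation rearranged: A R^(2/3) = nQ / (1·√S) = 0.014 × 2.08 / (√0.01) = 0.2912.
Try y = 0.637 m: A R^(2/3) = 0.3494 — over.
Try y = 0.385 m: A R^(2/3) = 0.1757 — short.
Try y = 0.556 m: A R^(2/3) = 0.2914 — close enough.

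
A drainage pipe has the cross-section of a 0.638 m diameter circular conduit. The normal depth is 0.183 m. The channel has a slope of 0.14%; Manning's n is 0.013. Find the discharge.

For a circular section of diameter D = 0.638 m at depth y = 0.183 m, the central angle is θ = 2 arccos(1 − 2y/D) = 2.261 rad. Then A = (D²/8)(θ − sin θ) = 0.07578 m² and P = Dθ/2 = 0.7212 m.
Hydraulic radius R = A/P = 0.07578/0.7212 = 0.1051 m.
Manning's equation: Q = (1/n) A R^(2/3) S^(1/2) = (1/0.013) × 0.07578 × 0.1051^(2/3) × 0.0014^(1/2) = 0.0486 m³/s.

Q = 0.0486 m³/s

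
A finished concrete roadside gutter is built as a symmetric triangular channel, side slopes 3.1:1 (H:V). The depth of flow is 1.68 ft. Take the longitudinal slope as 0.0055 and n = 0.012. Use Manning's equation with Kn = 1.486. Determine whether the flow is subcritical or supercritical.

For a triangular section with side slope z = 3.1: A = zy² = 3.1×1.68² = 8.749 ft²; P = 2y√(1+z²) = 2×1.68×3.257 = 10.94 ft.
Hydraulic radius R = A/P = 8.749/10.94 = 0.7994 ft.
V = (1.486/n) R^(2/3) √S = (1.486/0.012) × 0.7994^(2/3) × √0.0055 = 7.911 ft/s. Hydraulic depth D_h = A/T = 8.749/10.42 = 0.84 ft.
Froude number Fr = V/√(g·D_h) = 7.911/√(32.2×0.84) = 1.52, which is greater than 1, so the flow is supercritical.

supercritical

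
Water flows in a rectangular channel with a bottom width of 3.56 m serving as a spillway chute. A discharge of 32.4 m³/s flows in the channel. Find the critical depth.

y_c = 2.04 m

For a rectangular channel, critical depth y_c = (q²/g)^(1/3) where q = Q/b = 32.4/3.56 = 9.101 m²/s.
So y_c = (9.101²/9.81)^(1/3) = 2.04 m.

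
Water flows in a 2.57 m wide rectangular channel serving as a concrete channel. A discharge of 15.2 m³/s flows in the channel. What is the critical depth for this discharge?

For a rectangular channel, critical depth y_c = (q²/g)^(1/3) where q = Q/b = 15.2/2.57 = 5.914 m²/s.
So y_c = (5.914²/9.81)^(1/3) = 1.53 m.

y_c = 1.53 m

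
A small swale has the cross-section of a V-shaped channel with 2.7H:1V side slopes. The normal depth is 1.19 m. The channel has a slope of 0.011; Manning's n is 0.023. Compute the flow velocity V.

For a triangular section with side slope z = 2.7: A = zy² = 2.7×1.19² = 3.823 m²; P = 2y√(1+z²) = 2×1.19×2.879 = 6.853 m.
Hydraulic radius R = A/P = 3.823/6.853 = 0.558 m.
From Manning's equation, V = (1/n) R^(2/3) S^(1/2) = (1/0.023) × 0.558^(2/3) × 0.011^(1/2) = 3.09 m/s.

V = 3.09 m/s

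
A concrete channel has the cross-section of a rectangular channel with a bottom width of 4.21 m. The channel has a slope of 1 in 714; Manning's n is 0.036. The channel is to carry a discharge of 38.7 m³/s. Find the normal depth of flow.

Manning's equation rearranged: A R^(2/3) = nQ / (1·√S) = 0.036 × 38.7 / (√0.001401) = 37.23.
At y = 7.91 m: A R^(2/3) = 46.74 — over.
At y = 4.8 m: A R^(2/3) = 26.05 — short.
At y = 6.49 m: A R^(2/3) = 37.21 — matches.

y_n = 6.49 m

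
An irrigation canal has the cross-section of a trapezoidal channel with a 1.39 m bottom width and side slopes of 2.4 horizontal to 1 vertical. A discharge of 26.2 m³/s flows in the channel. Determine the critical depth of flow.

At critical depth, Q² T / (g A³) = 1, i.e. A³/T = Q²/g = 26.2²/9.81 = 69.97.
At y = 1.13 m: A³/T = 14.62 — too small.
At y = 1.84 m: A³/T = 119.3 — too large.
At y = 1.63 m: A³/T = 70.05 — ≈ 69.97.

y_c = 1.63 m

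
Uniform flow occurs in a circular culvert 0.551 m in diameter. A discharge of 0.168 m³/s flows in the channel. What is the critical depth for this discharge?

At critical depth, Q² T / (g A³) = 1, i.e. A³/T = Q²/g = 0.168²/9.81 = 0.002877.
At y = 0.192 m: A³/T = 0.0007695 — low.
At y = 0.3 m: A³/T = 0.004258 — high.
At y = 0.271 m: A³/T = 0.002888 — matches.

y_c = 0.271 m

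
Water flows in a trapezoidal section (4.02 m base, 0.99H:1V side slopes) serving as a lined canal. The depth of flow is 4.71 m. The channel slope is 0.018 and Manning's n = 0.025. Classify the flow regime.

With bottom width b = 4.02 m and side slope z = 0.99: A = (b + zy)y = (4.02 + 0.99×4.71)×4.71 = 40.9 m²; P = b + 2y√(1+z²) = 4.02 + 2×4.71×1.407 = 17.28 m.
Hydraulic radius R = A/P = 40.9/17.28 = 2.367 m.
V = (1/n) R^(2/3) √S = (1/0.025) × 2.367^(2/3) × √0.018 = 9.532 m/s. Hydraulic depth D_h = A/T = 40.9/13.35 = 3.064 m.
Froude number Fr = V/√(g·D_h) = 9.532/√(9.81×3.064) = 1.74, which is greater than 1, so the flow is supercritical.

supercritical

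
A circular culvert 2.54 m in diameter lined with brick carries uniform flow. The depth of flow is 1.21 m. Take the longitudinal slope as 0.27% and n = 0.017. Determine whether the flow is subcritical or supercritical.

For a circular section of diameter D = 2.54 m at depth y = 1.21 m, the central angle is θ = 2 arccos(1 − 2y/D) = 3.047 rad. Then A = (D²/8)(θ − sin θ) = 2.381 m² and P = Dθ/2 = 3.87 m.
Hydraulic radius R = A/P = 2.381/3.87 = 0.6153 m.
V = (1/n) R^(2/3) √S = (1/0.017) × 0.6153^(2/3) × √0.0027 = 2.211 m/s. Hydraulic depth D_h = A/T = 2.381/2.537 = 0.9385 m.
Froude number Fr = V/√(g·D_h) = 2.211/√(9.81×0.9385) = 0.729, which is less than 1, so the flow is subcritical.

subcritical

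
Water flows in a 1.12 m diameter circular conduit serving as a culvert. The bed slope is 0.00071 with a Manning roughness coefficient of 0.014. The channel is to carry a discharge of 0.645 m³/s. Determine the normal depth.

y_n = 0.76 m

Manning's equation rearranged: A R^(2/3) = nQ / (1·√S) = 0.014 × 0.645 / (√0.00071) = 0.3389.
At y = 0.636 m: A R^(2/3) = 0.26 — short.
At y = 0.864 m: A R^(2/3) = 0.3969 — over.
At y = 0.76 m: A R^(2/3) = 0.3387 — ≈ 0.3389.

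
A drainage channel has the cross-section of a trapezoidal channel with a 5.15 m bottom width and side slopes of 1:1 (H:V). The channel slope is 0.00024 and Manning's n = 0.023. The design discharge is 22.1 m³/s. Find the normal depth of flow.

y_n = 2.85 m

Manning's equation rearranged: A R^(2/3) = nQ / (1·√S) = 0.023 × 22.1 / (√0.00024) = 32.81.
At y = 2.02 m: A R^(2/3) = 17.54 — low.
At y = 3.61 m: A R^(2/3) = 51.18 — high.
At y = 2.85 m: A R^(2/3) = 32.8 — ≈ 32.81.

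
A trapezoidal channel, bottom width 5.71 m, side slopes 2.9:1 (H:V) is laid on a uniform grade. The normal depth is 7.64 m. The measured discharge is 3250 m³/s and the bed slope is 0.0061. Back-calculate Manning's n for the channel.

With bottom width b = 5.71 m and side slope z = 2.9: A = (b + zy)y = (5.71 + 2.9×7.64)×7.64 = 212.9 m²; P = b + 2y√(1+z²) = 5.71 + 2×7.64×3.068 = 52.58 m.
Hydraulic radius R = A/P = 212.9/52.58 = 4.049 m.
Rearranging Manning's equation: n = (1/Q) A R^(2/3) S^(1/2) = (1/3250) × 212.9 × 4.049^(2/3) × √0.0061 = 0.013.

n = 0.013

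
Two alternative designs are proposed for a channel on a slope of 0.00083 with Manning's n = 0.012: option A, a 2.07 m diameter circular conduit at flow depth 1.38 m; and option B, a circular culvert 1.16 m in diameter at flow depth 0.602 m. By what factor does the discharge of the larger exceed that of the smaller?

6.9

Channel A: For a circular section of diameter D = 2.07 m at depth y = 1.38 m, the central angle is θ = 2 arccos(1 − 2y/D) = 3.821 rad. Then A = (D²/8)(θ − sin θ) = 2.383 m² and P = Dθ/2 = 3.955 m. Hydraulic radius R = A/P = 2.383/3.955 = 0.6026 m. Q_A = (1/0.012)·2.383·0.6026^(2/3)·√0.00083 = 4.082 m³/s.
Channel B: For a circular section of diameter D = 1.16 m at depth y = 0.602 m, the central angle is θ = 2 arccos(1 − 2y/D) = 3.217 rad. Then A = (D²/8)(θ − sin θ) = 0.5539 m² and P = Dθ/2 = 1.866 m. Hydraulic radius R = A/P = 0.5539/1.866 = 0.2968 m. Q_B = (1/0.012)·0.5539·0.2968^(2/3)·√0.00083 = 0.5918 m³/s.
The larger discharge is 4.082 m³/s and the smaller is 0.5918 m³/s; the ratio is 6.9.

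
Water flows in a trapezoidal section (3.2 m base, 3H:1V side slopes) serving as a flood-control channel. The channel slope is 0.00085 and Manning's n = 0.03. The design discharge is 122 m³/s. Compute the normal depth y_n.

y_n = 4.38 m

Manning's equation rearranged: A R^(2/3) = nQ / (1·√S) = 0.03 × 122 / (√0.00085) = 125.5.
Trying y = 3.75 m: A R^(2/3) = 86.39 — short.
Trying y = 5.14 m: A R^(2/3) = 184.7 — over.
Trying y = 4.38 m: A R^(2/3) = 125.3 — ≈ 125.5.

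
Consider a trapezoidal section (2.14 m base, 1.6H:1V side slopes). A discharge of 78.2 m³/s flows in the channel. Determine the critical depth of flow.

At critical depth, Q² T / (g A³) = 1, i.e. A³/T = Q²/g = 78.2²/9.81 = 623.4.
At y = 2.07 m: A³/T = 164 — too small.
At y = 3.16 m: A³/T = 959.7 — too large.
At y = 2.86 m: A³/T = 627.6 — matches.

y_c = 2.86 m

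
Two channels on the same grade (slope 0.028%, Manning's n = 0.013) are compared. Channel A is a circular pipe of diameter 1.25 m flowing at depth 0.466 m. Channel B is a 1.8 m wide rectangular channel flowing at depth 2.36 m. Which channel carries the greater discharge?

Channel A: For a circular section of diameter D = 1.25 m at depth y = 0.466 m, the central angle is θ = 2 arccos(1 − 2y/D) = 2.627 rad. Then A = (D²/8)(θ − sin θ) = 0.417 m² and P = Dθ/2 = 1.642 m. Hydraulic radius R = A/P = 0.417/1.642 = 0.254 m. Q_A = (1/0.013)·0.417·0.254^(2/3)·√0.00028 = 0.2153 m³/s.
Channel B: Flow area A = b·y = 1.8 × 2.36 = 4.248 m². Wetted perimeter P = b + 2y = 1.8 + 2×2.36 = 6.52 m. Hydraulic radius R = A/P = 4.248/6.52 = 0.6515 m. Q_B = (1/0.013)·4.248·0.6515^(2/3)·√0.00028 = 4.109 m³/s.
Q_A = 0.2153 m³/s vs Q_B = 4.109 m³/s, so channel B carries more.

channel B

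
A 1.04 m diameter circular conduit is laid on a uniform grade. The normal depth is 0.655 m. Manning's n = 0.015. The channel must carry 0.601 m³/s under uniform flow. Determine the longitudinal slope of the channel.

For a circular section of diameter D = 1.04 m at depth y = 0.655 m, the central angle is θ = 2 arccos(1 − 2y/D) = 3.667 rad. Then A = (D²/8)(θ − sin θ) = 0.5635 m² and P = Dθ/2 = 1.907 m.
Hydraulic radius R = A/P = 0.5635/1.907 = 0.2956 m.
From Manning's equation, S = [nQ / (1 A R^(2/3))]² = [0.015 × 0.601 / (1 × 0.5635 × 0.2956^(2/3))]² = 0.0013.

S = 0.0013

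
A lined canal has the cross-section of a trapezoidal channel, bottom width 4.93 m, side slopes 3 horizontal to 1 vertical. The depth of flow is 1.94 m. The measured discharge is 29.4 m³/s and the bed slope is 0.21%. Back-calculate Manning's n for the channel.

With bottom width b = 4.93 m and side slope z = 3: A = (b + zy)y = (4.93 + 3×1.94)×1.94 = 20.86 m²; P = b + 2y√(1+z²) = 4.93 + 2×1.94×3.162 = 17.2 m.
Hydraulic radius R = A/P = 20.86/17.2 = 1.213 m.
Rearranging Manning's equation: n = (1/Q) A R^(2/3) S^(1/2) = (1/29.4) × 20.86 × 1.213^(2/3) × √0.0021 = 0.037.

n = 0.037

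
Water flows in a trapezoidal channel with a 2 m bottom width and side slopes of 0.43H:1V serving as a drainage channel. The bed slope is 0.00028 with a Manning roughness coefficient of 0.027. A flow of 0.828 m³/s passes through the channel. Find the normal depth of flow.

y_n = 0.863 m

Manning's equation rearranged: A R^(2/3) = nQ / (1·√S) = 0.027 × 0.828 / (√0.00028) = 1.336.
Trying y = 0.664 m: A R^(2/3) = 0.8785 — too small.
Trying y = 1.1 m: A R^(2/3) = 1.976 — too large.
Trying y = 0.863 m: A R^(2/3) = 1.336 — close enough.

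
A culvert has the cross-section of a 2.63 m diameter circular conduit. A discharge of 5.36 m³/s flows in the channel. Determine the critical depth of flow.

At critical depth, Q² T / (g A³) = 1, i.e. A³/T = Q²/g = 5.36²/9.81 = 2.929.
Try y = 0.844 m: A³/T = 1.387 — short.
Try y = 1.02 m: A³/T = 2.88 — ≈ 2.929.

y_c = 1.02 m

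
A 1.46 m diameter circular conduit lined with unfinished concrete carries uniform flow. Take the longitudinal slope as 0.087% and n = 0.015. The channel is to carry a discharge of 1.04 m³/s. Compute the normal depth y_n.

y_n = 0.831 m

Manning's equation rearranged: A R^(2/3) = nQ / (1·√S) = 0.015 × 1.04 / (√0.00087) = 0.5289.
Try y = 1.04 m: A R^(2/3) = 0.7322 — too large.
Try y = 0.626 m: A R^(2/3) = 0.3268 — too small.
Try y = 0.831 m: A R^(2/3) = 0.5291 — matches.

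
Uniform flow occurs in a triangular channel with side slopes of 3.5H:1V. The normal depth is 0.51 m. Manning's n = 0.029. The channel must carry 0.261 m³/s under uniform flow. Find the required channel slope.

For a triangular section with side slope z = 3.5: A = zy² = 3.5×0.51² = 0.9104 m²; P = 2y√(1+z²) = 2×0.51×3.64 = 3.713 m.
Hydraulic radius R = A/P = 0.9104/3.713 = 0.2452 m.
From Manning's equation, S = [nQ / (1 A R^(2/3))]² = [0.029 × 0.261 / (1 × 0.9104 × 0.2452^(2/3))]² = 0.00045.

S = 0.00045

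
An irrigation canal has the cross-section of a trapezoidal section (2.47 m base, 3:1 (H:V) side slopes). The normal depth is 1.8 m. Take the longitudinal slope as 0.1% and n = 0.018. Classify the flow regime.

With bottom width b = 2.47 m and side slope z = 3: A = (b + zy)y = (2.47 + 3×1.8)×1.8 = 14.17 m²; P = b + 2y√(1+z²) = 2.47 + 2×1.8×3.162 = 13.85 m.
Hydraulic radius R = A/P = 14.17/13.85 = 1.023 m.
V = (1/n) R^(2/3) √S = (1/0.018) × 1.023^(2/3) × √0.001 = 1.783 m/s. Hydraulic depth D_h = A/T = 14.17/13.27 = 1.068 m.
Froude number Fr = V/√(g·D_h) = 1.783/√(9.81×1.068) = 0.551, which is less than 1, so the flow is subcritical.

subcritical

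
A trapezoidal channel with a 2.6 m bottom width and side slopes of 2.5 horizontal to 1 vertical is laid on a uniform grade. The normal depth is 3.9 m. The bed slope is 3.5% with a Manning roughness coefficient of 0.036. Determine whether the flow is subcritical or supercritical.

supercritical

With bottom width b = 2.6 m and side slope z = 2.5: A = (b + zy)y = (2.6 + 2.5×3.9)×3.9 = 48.16 m²; P = b + 2y√(1+z²) = 2.6 + 2×3.9×2.693 = 23.6 m.
Hydraulic radius R = A/P = 48.16/23.6 = 2.041 m.
V = (1/n) R^(2/3) √S = (1/0.036) × 2.041^(2/3) × √0.035 = 8.361 m/s. Hydraulic depth D_h = A/T = 48.16/22.1 = 2.179 m.
Froude number Fr = V/√(g·D_h) = 8.361/√(9.81×2.179) = 1.81, which is greater than 1, so the flow is supercritical.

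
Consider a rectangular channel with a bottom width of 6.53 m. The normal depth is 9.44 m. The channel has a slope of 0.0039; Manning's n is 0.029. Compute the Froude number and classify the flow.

Flow area A = b·y = 6.53 × 9.44 = 61.64 m². Wetted perimeter P = b + 2y = 6.53 + 2×9.44 = 25.41 m.
Hydraulic radius R = A/P = 61.64/25.41 = 2.426 m.
V = (1/n) R^(2/3) √S = (1/0.029) × 2.426^(2/3) × √0.0039 = 3.888 m/s. Hydraulic depth D_h = A/T = 61.64/6.53 = 9.44 m.
Froude number Fr = V/√(g·D_h) = 3.888/√(9.81×9.44) = 0.404, which is less than 1, so the flow is subcritical.

subcritical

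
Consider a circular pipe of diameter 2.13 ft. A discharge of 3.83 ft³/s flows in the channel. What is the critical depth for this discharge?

At critical depth, Q² T / (g A³) = 1, i.e. A³/T = Q²/g = 3.83²/32.2 = 0.4556.
Try y = 0.539 ft: A³/T = 0.1921 — low.
Try y = 0.79 ft: A³/T = 0.8449 — high.
Try y = 0.673 ft: A³/T = 0.4551 — close enough.

y_c = 0.673 ft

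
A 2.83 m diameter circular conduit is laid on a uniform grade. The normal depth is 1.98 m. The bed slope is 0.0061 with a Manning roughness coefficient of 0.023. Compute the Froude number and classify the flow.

For a circular section of diameter D = 2.83 m at depth y = 1.98 m, the central angle is θ = 2 arccos(1 − 2y/D) = 3.963 rad. Then A = (D²/8)(θ − sin θ) = 4.7 m² and P = Dθ/2 = 5.608 m.
Hydraulic radius R = A/P = 4.7/5.608 = 0.8382 m.
V = (1/n) R^(2/3) √S = (1/0.023) × 0.8382^(2/3) × √0.0061 = 3.019 m/s. Hydraulic depth D_h = A/T = 4.7/2.595 = 1.812 m.
Froude number Fr = V/√(g·D_h) = 3.019/√(9.81×1.812) = 0.716, which is less than 1, so the flow is subcritical.

subcritical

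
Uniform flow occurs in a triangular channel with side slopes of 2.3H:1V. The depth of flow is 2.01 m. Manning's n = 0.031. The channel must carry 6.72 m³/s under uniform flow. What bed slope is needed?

S = 0.00056

For a triangular section with side slope z = 2.3: A = zy² = 2.3×2.01² = 9.292 m²; P = 2y√(1+z²) = 2×2.01×2.508 = 10.08 m.
Hydraulic radius R = A/P = 9.292/10.08 = 0.9217 m.
From Manning's equation, S = [nQ / (1 A R^(2/3))]² = [0.031 × 6.72 / (1 × 9.292 × 0.9217^(2/3))]² = 0.00056.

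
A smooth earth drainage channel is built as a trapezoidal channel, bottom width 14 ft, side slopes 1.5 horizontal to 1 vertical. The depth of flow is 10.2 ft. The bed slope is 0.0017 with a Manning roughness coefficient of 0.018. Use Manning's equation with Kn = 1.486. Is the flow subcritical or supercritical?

With bottom width b = 14 ft and side slope z = 1.5: A = (b + zy)y = (14 + 1.5×10.2)×10.2 = 298.9 ft²; P = b + 2y√(1+z²) = 14 + 2×10.2×1.803 = 50.78 ft.
Hydraulic radius R = A/P = 298.9/50.78 = 5.886 ft.
V = (1.486/n) R^(2/3) √S = (1.486/0.018) × 5.886^(2/3) × √0.0017 = 11.1 ft/s. Hydraulic depth D_h = A/T = 298.9/44.6 = 6.701 ft.
Froude number Fr = V/√(g·D_h) = 11.1/√(32.2×6.701) = 0.755, which is less than 1, so the flow is subcritical.

subcritical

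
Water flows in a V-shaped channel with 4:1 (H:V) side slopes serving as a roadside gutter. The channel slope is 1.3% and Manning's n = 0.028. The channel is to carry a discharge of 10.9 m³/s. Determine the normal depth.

y_n = 1.03 m

Manning's equation rearranged: A R^(2/3) = nQ / (1·√S) = 0.028 × 10.9 / (√0.013) = 2.677.
Try y = 0.773 m: A R^(2/3) = 1.243 — short.
Try y = 1.17 m: A R^(2/3) = 3.753 — over.
Try y = 1.03 m: A R^(2/3) = 2.672 — ≈ 2.677.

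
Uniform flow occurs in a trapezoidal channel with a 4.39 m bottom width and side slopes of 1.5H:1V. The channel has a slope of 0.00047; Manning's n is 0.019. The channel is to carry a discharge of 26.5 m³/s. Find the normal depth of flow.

y_n = 2.32 m

Manning's equation rearranged: A R^(2/3) = nQ / (1·√S) = 0.019 × 26.5 / (√0.00047) = 23.22.
Try y = 2.54 m: A R^(2/3) = 27.74 — high.
Try y = 2.07 m: A R^(2/3) = 18.56 — low.
Try y = 2.32 m: A R^(2/3) = 23.19 — matches.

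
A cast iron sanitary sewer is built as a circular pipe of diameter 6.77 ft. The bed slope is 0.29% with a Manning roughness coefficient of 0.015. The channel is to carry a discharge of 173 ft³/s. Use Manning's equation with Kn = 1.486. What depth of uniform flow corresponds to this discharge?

Manning's equation rearranged: A R^(2/3) = nQ / (1.486·√S) = 0.015 × 173 / (1.486 × √0.0029) = 32.43.
Try y = 4.62 ft: A R^(2/3) = 41.38 — high.
Try y = 3.5 ft: A R^(2/3) = 27.04 — low.
Try y = 3.91 ft: A R^(2/3) = 32.37 — ≈ 32.43.

y_n = 3.91 ft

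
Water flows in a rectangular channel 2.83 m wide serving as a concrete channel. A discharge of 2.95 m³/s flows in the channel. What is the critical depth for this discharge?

For a rectangular channel, critical depth y_c = (q²/g)^(1/3) where q = Q/b = 2.95/2.83 = 1.042 m²/s.
So y_c = (1.042²/9.81)^(1/3) = 0.48 m.

y_c = 0.48 m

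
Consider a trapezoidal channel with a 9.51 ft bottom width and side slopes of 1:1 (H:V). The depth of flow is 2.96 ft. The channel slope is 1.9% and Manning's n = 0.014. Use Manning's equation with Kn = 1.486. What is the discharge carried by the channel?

With bottom width b = 9.51 ft and side slope z = 1: A = (b + zy)y = (9.51 + 1×2.96)×2.96 = 36.91 ft²; P = b + 2y√(1+z²) = 9.51 + 2×2.96×1.414 = 17.88 ft.
Hydraulic radius R = A/P = 36.91/17.88 = 2.064 ft.
Manning's equation: Q = (1.486/n) A R^(2/3) S^(1/2) = (1.486/0.014) × 36.91 × 2.064^(2/3) × 0.019^(1/2) = 875 ft³/s.

Q = 875 ft³/s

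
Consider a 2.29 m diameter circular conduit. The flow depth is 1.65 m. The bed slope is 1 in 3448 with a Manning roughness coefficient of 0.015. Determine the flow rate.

For a circular section of diameter D = 2.29 m at depth y = 1.65 m, the central angle is θ = 2 arccos(1 − 2y/D) = 4.055 rad. Then A = (D²/8)(θ − sin θ) = 3.177 m² and P = Dθ/2 = 4.643 m.
Hydraulic radius R = A/P = 3.177/4.643 = 0.6843 m.
Manning's equation: Q = (1/n) A R^(2/3) S^(1/2) = (1/0.015) × 3.177 × 0.6843^(2/3) × 0.00029^(1/2) = 2.8 m³/s.

Q = 2.8 m³/s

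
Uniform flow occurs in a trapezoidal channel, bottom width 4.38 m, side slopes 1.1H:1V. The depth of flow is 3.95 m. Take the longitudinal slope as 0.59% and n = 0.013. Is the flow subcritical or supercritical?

With bottom width b = 4.38 m and side slope z = 1.1: A = (b + zy)y = (4.38 + 1.1×3.95)×3.95 = 34.46 m²; P = b + 2y√(1+z²) = 4.38 + 2×3.95×1.487 = 16.12 m.
Hydraulic radius R = A/P = 34.46/16.12 = 2.137 m.
V = (1/n) R^(2/3) √S = (1/0.013) × 2.137^(2/3) × √0.0059 = 9.804 m/s. Hydraulic depth D_h = A/T = 34.46/13.07 = 2.637 m.
Froude number Fr = V/√(g·D_h) = 9.804/√(9.81×2.637) = 1.93, which is greater than 1, so the flow is supercritical.

supercritical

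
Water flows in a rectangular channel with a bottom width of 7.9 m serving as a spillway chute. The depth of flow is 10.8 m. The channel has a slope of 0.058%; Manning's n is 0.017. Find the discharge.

Q = 245 m³/s

Flow area A = b·y = 7.9 × 10.8 = 85.32 m². Wetted perimeter P = b + 2y = 7.9 + 2×10.8 = 29.5 m.
Hydraulic radius R = A/P = 85.32/29.5 = 2.892 m.
Manning's equation: Q = (1/n) A R^(2/3) S^(1/2) = (1/0.017) × 85.32 × 2.892^(2/3) × 0.00058^(1/2) = 245 m³/s.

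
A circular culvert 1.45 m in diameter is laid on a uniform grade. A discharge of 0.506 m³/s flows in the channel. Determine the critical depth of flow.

At critical depth, Q² T / (g A³) = 1, i.e. A³/T = Q²/g = 0.506²/9.81 = 0.0261.
At y = 0.275 m: A³/T = 0.009098 — low.
At y = 0.435 m: A³/T = 0.05443 — high.
At y = 0.36 m: A³/T = 0.02608 — ≈ 0.0261.

y_c = 0.36 m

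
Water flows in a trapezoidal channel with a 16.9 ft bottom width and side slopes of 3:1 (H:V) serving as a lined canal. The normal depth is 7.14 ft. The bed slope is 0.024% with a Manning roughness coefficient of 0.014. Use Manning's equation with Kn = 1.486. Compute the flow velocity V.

With bottom width b = 16.9 ft and side slope z = 3: A = (b + zy)y = (16.9 + 3×7.14)×7.14 = 273.6 ft²; P = b + 2y√(1+z²) = 16.9 + 2×7.14×3.162 = 62.06 ft.
Hydraulic radius R = A/P = 273.6/62.06 = 4.409 ft.
From Manning's equation, V = (1.486/n) R^(2/3) S^(1/2) = (1.486/0.014) × 4.409^(2/3) × 0.00024^(1/2) = 4.42 ft/s.

V = 4.42 ft/s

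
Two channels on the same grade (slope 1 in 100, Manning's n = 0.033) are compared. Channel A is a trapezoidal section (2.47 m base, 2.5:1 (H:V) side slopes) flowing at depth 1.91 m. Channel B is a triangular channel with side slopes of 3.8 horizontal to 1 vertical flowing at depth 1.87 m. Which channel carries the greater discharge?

channel A

Channel A: With bottom width b = 2.47 m and side slope z = 2.5: A = (b + zy)y = (2.47 + 2.5×1.91)×1.91 = 13.84 m²; P = b + 2y√(1+z²) = 2.47 + 2×1.91×2.693 = 12.76 m. Hydraulic radius R = A/P = 13.84/12.76 = 1.085 m. Q_A = (1/0.033)·13.84·1.085^(2/3)·√0.01 = 44.27 m³/s.
Channel B: For a triangular section with side slope z = 3.8: A = zy² = 3.8×1.87² = 13.29 m²; P = 2y√(1+z²) = 2×1.87×3.929 = 14.7 m. Hydraulic radius R = A/P = 13.29/14.7 = 0.9042 m. Q_B = (1/0.033)·13.29·0.9042^(2/3)·√0.01 = 37.65 m³/s.
Q_A = 44.27 m³/s vs Q_B = 37.65 m³/s, so channel A carries more.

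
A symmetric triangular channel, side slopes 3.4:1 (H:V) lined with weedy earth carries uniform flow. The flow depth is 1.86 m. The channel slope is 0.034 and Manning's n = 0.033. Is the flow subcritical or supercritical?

supercritical

For a triangular section with side slope z = 3.4: A = zy² = 3.4×1.86² = 11.76 m²; P = 2y√(1+z²) = 2×1.86×3.544 = 13.18 m.
Hydraulic radius R = A/P = 11.76/13.18 = 0.8922 m.
V = (1/n) R^(2/3) √S = (1/0.033) × 0.8922^(2/3) × √0.034 = 5.178 m/s. Hydraulic depth D_h = A/T = 11.76/12.65 = 0.93 m.
Froude number Fr = V/√(g·D_h) = 5.178/√(9.81×0.93) = 1.71, which is greater than 1, so the flow is supercritical.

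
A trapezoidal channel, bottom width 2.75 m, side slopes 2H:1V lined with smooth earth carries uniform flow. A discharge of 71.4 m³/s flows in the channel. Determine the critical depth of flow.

y_c = 2.44 m

At critical depth, Q² T / (g A³) = 1, i.e. A³/T = Q²/g = 71.4²/9.81 = 519.7.
Trying y = 2.98 m: A³/T = 1192 — over.
Trying y = 1.87 m: A³/T = 174.7 — short.
Trying y = 2.44 m: A³/T = 515.8 — matches.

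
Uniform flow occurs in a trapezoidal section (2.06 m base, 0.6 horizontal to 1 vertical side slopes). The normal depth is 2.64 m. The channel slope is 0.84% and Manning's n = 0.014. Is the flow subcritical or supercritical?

supercritical

With bottom width b = 2.06 m and side slope z = 0.6: A = (b + zy)y = (2.06 + 0.6×2.64)×2.64 = 9.62 m²; P = b + 2y√(1+z²) = 2.06 + 2×2.64×1.166 = 8.217 m.
Hydraulic radius R = A/P = 9.62/8.217 = 1.171 m.
V = (1/n) R^(2/3) √S = (1/0.014) × 1.171^(2/3) × √0.0084 = 7.272 m/s. Hydraulic depth D_h = A/T = 9.62/5.228 = 1.84 m.
Froude number Fr = V/√(g·D_h) = 7.272/√(9.81×1.84) = 1.71, which is greater than 1, so the flow is supercritical.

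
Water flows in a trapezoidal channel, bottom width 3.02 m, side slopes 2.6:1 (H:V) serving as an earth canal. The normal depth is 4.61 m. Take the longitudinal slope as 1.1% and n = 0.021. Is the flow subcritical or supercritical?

supercritical

With bottom width b = 3.02 m and side slope z = 2.6: A = (b + zy)y = (3.02 + 2.6×4.61)×4.61 = 69.18 m²; P = b + 2y√(1+z²) = 3.02 + 2×4.61×2.786 = 28.7 m.
Hydraulic radius R = A/P = 69.18/28.7 = 2.41 m.
V = (1/n) R^(2/3) √S = (1/0.021) × 2.41^(2/3) × √0.011 = 8.978 m/s. Hydraulic depth D_h = A/T = 69.18/26.99 = 2.563 m.
Froude number Fr = V/√(g·D_h) = 8.978/√(9.81×2.563) = 1.79, which is greater than 1, so the flow is supercritical.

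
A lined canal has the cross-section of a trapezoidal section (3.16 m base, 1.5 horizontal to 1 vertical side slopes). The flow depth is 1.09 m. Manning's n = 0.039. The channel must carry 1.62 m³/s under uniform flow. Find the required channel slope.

With bottom width b = 3.16 m and side slope z = 1.5: A = (b + zy)y = (3.16 + 1.5×1.09)×1.09 = 5.227 m²; P = b + 2y√(1+z²) = 3.16 + 2×1.09×1.803 = 7.09 m.
Hydraulic radius R = A/P = 5.227/7.09 = 0.7372 m.
From Manning's equation, S = [nQ / (1 A R^(2/3))]² = [0.039 × 1.62 / (1 × 5.227 × 0.7372^(2/3))]² = 0.000219.

S = 0.000219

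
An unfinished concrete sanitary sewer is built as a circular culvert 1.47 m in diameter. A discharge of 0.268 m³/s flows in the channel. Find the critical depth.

At critical depth, Q² T / (g A³) = 1, i.e. A³/T = Q²/g = 0.268²/9.81 = 0.007322.
At y = 0.281 m: A³/T = 0.01005 — too large.
At y = 0.212 m: A³/T = 0.003319 — too small.
At y = 0.259 m: A³/T = 0.007297 — close enough.

y_c = 0.259 m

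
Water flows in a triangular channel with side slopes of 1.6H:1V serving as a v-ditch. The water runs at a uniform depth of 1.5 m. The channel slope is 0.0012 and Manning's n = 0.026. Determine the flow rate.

Q = 3.55 m³/s

For a triangular section with side slope z = 1.6: A = zy² = 1.6×1.5² = 3.6 m²; P = 2y√(1+z²) = 2×1.5×1.887 = 5.66 m.
Hydraulic radius R = A/P = 3.6/5.66 = 0.636 m.
Manning's equation: Q = (1/n) A R^(2/3) S^(1/2) = (1/0.026) × 3.6 × 0.636^(2/3) × 0.0012^(1/2) = 3.55 m³/s.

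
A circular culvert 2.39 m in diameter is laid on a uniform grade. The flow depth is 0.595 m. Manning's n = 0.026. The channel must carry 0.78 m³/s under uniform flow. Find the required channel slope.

S = 0.0022

For a circular section of diameter D = 2.39 m at depth y = 0.595 m, the central angle is θ = 2 arccos(1 − 2y/D) = 2.09 rad. Then A = (D²/8)(θ − sin θ) = 0.8719 m² and P = Dθ/2 = 2.497 m.
Hydraulic radius R = A/P = 0.8719/2.497 = 0.3492 m.
From Manning's equation, S = [nQ / (1 A R^(2/3))]² = [0.026 × 0.78 / (1 × 0.8719 × 0.3492^(2/3))]² = 0.0022.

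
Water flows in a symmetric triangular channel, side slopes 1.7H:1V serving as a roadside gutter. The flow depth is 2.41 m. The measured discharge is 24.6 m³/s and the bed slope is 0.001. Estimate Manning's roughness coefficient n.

For a triangular section with side slope z = 1.7: A = zy² = 1.7×2.41² = 9.874 m²; P = 2y√(1+z²) = 2×2.41×1.972 = 9.507 m.
Hydraulic radius R = A/P = 9.874/9.507 = 1.039 m.
Rearranging Manning's equation: n = (1/Q) A R^(2/3) S^(1/2) = (1/24.6) × 9.874 × 1.039^(2/3) × √0.001 = 0.013.

n = 0.013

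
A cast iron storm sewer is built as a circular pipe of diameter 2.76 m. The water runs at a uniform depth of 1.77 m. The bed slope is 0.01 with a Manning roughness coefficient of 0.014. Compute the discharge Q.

Q = 24.8 m³/s

For a circular section of diameter D = 2.76 m at depth y = 1.77 m, the central angle is θ = 2 arccos(1 − 2y/D) = 3.715 rad. Then A = (D²/8)(θ − sin θ) = 4.053 m² and P = Dθ/2 = 5.126 m.
Hydraulic radius R = A/P = 4.053/5.126 = 0.7907 m.
Manning's equation: Q = (1/n) A R^(2/3) S^(1/2) = (1/0.014) × 4.053 × 0.7907^(2/3) × 0.01^(1/2) = 24.8 m³/s.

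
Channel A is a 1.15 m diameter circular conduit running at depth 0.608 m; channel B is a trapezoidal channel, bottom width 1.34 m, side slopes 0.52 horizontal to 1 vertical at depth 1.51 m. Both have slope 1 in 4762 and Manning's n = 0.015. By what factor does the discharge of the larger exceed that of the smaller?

Channel A: For a circular section of diameter D = 1.15 m at depth y = 0.608 m, the central angle is θ = 2 arccos(1 − 2y/D) = 3.256 rad. Then A = (D²/8)(θ − sin θ) = 0.5573 m² and P = Dθ/2 = 1.872 m. Hydraulic radius R = A/P = 0.5573/1.872 = 0.2976 m. Q_A = (1/0.015)·0.5573·0.2976^(2/3)·√0.00021 = 0.24 m³/s.
Channel B: With bottom width b = 1.34 m and side slope z = 0.52: A = (b + zy)y = (1.34 + 0.52×1.51)×1.51 = 3.209 m²; P = b + 2y√(1+z²) = 1.34 + 2×1.51×1.127 = 4.744 m. Hydraulic radius R = A/P = 3.209/4.744 = 0.6765 m. Q_B = (1/0.015)·3.209·0.6765^(2/3)·√0.00021 = 2.389 m³/s.
The larger discharge is 2.389 m³/s and the smaller is 0.24 m³/s; the ratio is 9.95.

9.95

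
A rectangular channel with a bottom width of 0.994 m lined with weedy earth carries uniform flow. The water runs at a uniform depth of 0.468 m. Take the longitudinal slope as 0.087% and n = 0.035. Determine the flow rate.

Q = 0.152 m³/s

Flow area A = b·y = 0.994 × 0.468 = 0.4652 m². Wetted perimeter P = b + 2y = 0.994 + 2×0.468 = 1.93 m.
Hydraulic radius R = A/P = 0.4652/1.93 = 0.241 m.
Manning's equation: Q = (1/n) A R^(2/3) S^(1/2) = (1/0.035) × 0.4652 × 0.241^(2/3) × 0.00087^(1/2) = 0.152 m³/s.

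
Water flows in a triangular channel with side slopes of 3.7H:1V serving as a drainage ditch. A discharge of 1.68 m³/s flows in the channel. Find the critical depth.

At critical depth, Q² T / (g A³) = 1, i.e. A³/T = Q²/g = 1.68²/9.81 = 0.2877.
Trying y = 0.394 m: A³/T = 0.06499 — too small.
Trying y = 0.6 m: A³/T = 0.5323 — too large.
Trying y = 0.531 m: A³/T = 0.289 — close enough.

y_c = 0.531 m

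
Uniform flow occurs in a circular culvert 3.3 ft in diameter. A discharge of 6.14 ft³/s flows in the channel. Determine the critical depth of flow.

At critical depth, Q² T / (g A³) = 1, i.e. A³/T = Q²/g = 6.14²/32.2 = 1.171.
Trying y = 0.836 ft: A³/T = 1.723 — too large.
Trying y = 0.631 ft: A³/T = 0.5736 — too small.
Trying y = 0.757 ft: A³/T = 1.17 — matches.

y_c = 0.757 ft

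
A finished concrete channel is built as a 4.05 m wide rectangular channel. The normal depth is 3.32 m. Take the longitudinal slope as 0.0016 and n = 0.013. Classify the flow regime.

Flow area A = b·y = 4.05 × 3.32 = 13.45 m². Wetted perimeter P = b + 2y = 4.05 + 2×3.32 = 10.69 m.
Hydraulic radius R = A/P = 13.45/10.69 = 1.258 m.
V = (1/n) R^(2/3) √S = (1/0.013) × 1.258^(2/3) × √0.0016 = 3.585 m/s. Hydraulic depth D_h = A/T = 13.45/4.05 = 3.32 m.
Froude number Fr = V/√(g·D_h) = 3.585/√(9.81×3.32) = 0.628, which is less than 1, so the flow is subcritical.

subcritical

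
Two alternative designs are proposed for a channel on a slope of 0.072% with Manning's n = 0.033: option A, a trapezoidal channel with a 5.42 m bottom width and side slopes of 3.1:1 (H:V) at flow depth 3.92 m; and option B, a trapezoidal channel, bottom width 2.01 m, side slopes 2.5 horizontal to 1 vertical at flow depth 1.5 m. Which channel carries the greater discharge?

Channel A: With bottom width b = 5.42 m and side slope z = 3.1: A = (b + zy)y = (5.42 + 3.1×3.92)×3.92 = 68.88 m²; P = b + 2y√(1+z²) = 5.42 + 2×3.92×3.257 = 30.96 m. Hydraulic radius R = A/P = 68.88/30.96 = 2.225 m. Q_A = (1/0.033)·68.88·2.225^(2/3)·√0.00072 = 95.46 m³/s.
Channel B: With bottom width b = 2.01 m and side slope z = 2.5: A = (b + zy)y = (2.01 + 2.5×1.5)×1.5 = 8.64 m²; P = b + 2y√(1+z²) = 2.01 + 2×1.5×2.693 = 10.09 m. Hydraulic radius R = A/P = 8.64/10.09 = 0.8565 m. Q_B = (1/0.033)·8.64·0.8565^(2/3)·√0.00072 = 6.336 m³/s.
Q_A = 95.46 m³/s vs Q_B = 6.336 m³/s, so channel A carries more.

channel A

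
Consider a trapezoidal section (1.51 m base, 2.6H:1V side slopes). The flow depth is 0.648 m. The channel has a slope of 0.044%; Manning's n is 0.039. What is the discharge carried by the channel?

With bottom width b = 1.51 m and side slope z = 2.6: A = (b + zy)y = (1.51 + 2.6×0.648)×0.648 = 2.07 m²; P = b + 2y√(1+z²) = 1.51 + 2×0.648×2.786 = 5.12 m.
Hydraulic radius R = A/P = 2.07/5.12 = 0.4043 m.
Manning's equation: Q = (1/n) A R^(2/3) S^(1/2) = (1/0.039) × 2.07 × 0.4043^(2/3) × 0.00044^(1/2) = 0.609 m³/s.

Q = 0.609 m³/s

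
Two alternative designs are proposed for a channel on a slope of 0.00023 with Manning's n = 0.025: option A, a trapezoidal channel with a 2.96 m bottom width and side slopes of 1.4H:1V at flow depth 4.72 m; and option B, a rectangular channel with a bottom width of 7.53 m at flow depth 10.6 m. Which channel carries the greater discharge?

channel B

Channel A: With bottom width b = 2.96 m and side slope z = 1.4: A = (b + zy)y = (2.96 + 1.4×4.72)×4.72 = 45.16 m²; P = b + 2y√(1+z²) = 2.96 + 2×4.72×1.72 = 19.2 m. Hydraulic radius R = A/P = 45.16/19.2 = 2.352 m. Q_A = (1/0.025)·45.16·2.352^(2/3)·√0.00023 = 48.45 m³/s.
Channel B: Flow area A = b·y = 7.53 × 10.6 = 79.82 m². Wetted perimeter P = b + 2y = 7.53 + 2×10.6 = 28.73 m. Hydraulic radius R = A/P = 79.82/28.73 = 2.778 m. Q_B = (1/0.025)·79.82·2.778^(2/3)·√0.00023 = 95.69 m³/s.
Q_A = 48.45 m³/s vs Q_B = 95.69 m³/s, so channel B carries more.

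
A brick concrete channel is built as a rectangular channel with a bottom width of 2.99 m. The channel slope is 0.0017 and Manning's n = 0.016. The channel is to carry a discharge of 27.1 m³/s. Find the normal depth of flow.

y_n = 3.42 m

Manning's equation rearranged: A R^(2/3) = nQ / (1·√S) = 0.016 × 27.1 / (√0.0017) = 10.52.
Trying y = 3.78 m: A R^(2/3) = 11.83 — over.
Trying y = 2.93 m: A R^(2/3) = 8.702 — short.
Trying y = 3.42 m: A R^(2/3) = 10.5 — matches.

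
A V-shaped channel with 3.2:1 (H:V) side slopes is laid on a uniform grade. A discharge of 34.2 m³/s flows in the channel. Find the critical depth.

y_c = 1.88 m

At critical depth, Q² T / (g A³) = 1, i.e. A³/T = Q²/g = 34.2²/9.81 = 119.2.
Trying y = 1.32 m: A³/T = 20.52 — too small.
Trying y = 1.88 m: A³/T = 120.2 — matches.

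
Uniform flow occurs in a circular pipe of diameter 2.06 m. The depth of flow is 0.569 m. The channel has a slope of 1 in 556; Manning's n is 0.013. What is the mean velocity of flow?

For a circular section of diameter D = 2.06 m at depth y = 0.569 m, the central angle is θ = 2 arccos(1 − 2y/D) = 2.213 rad. Then A = (D²/8)(θ − sin θ) = 0.7495 m² and P = Dθ/2 = 2.28 m.
Hydraulic radius R = A/P = 0.7495/2.28 = 0.3288 m.
From Manning's equation, V = (1/n) R^(2/3) S^(1/2) = (1/0.013) × 0.3288^(2/3) × 0.001799^(1/2) = 1.55 m/s.

V = 1.55 m/s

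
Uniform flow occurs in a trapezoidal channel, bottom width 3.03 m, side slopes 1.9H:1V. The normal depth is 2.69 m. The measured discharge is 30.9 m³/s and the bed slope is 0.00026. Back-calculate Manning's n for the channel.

n = 0.015

With bottom width b = 3.03 m and side slope z = 1.9: A = (b + zy)y = (3.03 + 1.9×2.69)×2.69 = 21.9 m²; P = b + 2y√(1+z²) = 3.03 + 2×2.69×2.147 = 14.58 m.
Hydraulic radius R = A/P = 21.9/14.58 = 1.502 m.
Rearranging Manning's equation: n = (1/Q) A R^(2/3) S^(1/2) = (1/30.9) × 21.9 × 1.502^(2/3) × √0.00026 = 0.015.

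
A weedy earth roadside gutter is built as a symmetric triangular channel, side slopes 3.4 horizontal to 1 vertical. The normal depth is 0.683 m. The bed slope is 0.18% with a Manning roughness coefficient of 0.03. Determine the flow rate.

Q = 1.07 m³/s

For a triangular section with side slope z = 3.4: A = zy² = 3.4×0.683² = 1.586 m²; P = 2y√(1+z²) = 2×0.683×3.544 = 4.841 m.
Hydraulic radius R = A/P = 1.586/4.841 = 0.3276 m.
Manning's equation: Q = (1/n) A R^(2/3) S^(1/2) = (1/0.03) × 1.586 × 0.3276^(2/3) × 0.0018^(1/2) = 1.07 m³/s.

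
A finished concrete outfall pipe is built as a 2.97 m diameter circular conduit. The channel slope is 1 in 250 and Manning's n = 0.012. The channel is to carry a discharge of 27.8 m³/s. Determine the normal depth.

Manning's equation rearranged: A R^(2/3) = nQ / (1·√S) = 0.012 × 27.8 / (√0.004) = 5.275.
At y = 1.62 m: A R^(2/3) = 3.283 — too small.
At y = 2.65 m: A R^(2/3) = 6.031 — too large.
At y = 2.26 m: A R^(2/3) = 5.267 — close enough.

y_n = 2.26 m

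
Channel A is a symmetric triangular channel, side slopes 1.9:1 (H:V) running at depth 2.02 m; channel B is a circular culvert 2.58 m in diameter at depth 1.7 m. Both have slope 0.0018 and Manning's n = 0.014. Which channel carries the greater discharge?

Channel A: For a triangular section with side slope z = 1.9: A = zy² = 1.9×2.02² = 7.753 m²; P = 2y√(1+z²) = 2×2.02×2.147 = 8.674 m. Hydraulic radius R = A/P = 7.753/8.674 = 0.8938 m. Q_A = (1/0.014)·7.753·0.8938^(2/3)·√0.0018 = 21.8 m³/s.
Channel B: For a circular section of diameter D = 2.58 m at depth y = 1.7 m, the central angle is θ = 2 arccos(1 − 2y/D) = 3.788 rad. Then A = (D²/8)(θ − sin θ) = 3.654 m² and P = Dθ/2 = 4.887 m. Hydraulic radius R = A/P = 3.654/4.887 = 0.7476 m. Q_B = (1/0.014)·3.654·0.7476^(2/3)·√0.0018 = 9.121 m³/s.
Q_A = 21.8 m³/s vs Q_B = 9.121 m³/s, so channel A carries more.

channel A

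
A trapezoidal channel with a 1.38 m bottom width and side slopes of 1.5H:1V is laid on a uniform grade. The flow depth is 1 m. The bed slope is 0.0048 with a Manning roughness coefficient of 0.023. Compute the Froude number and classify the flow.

subcritical

With bottom width b = 1.38 m and side slope z = 1.5: A = (b + zy)y = (1.38 + 1.5×1)×1 = 2.88 m²; P = b + 2y√(1+z²) = 1.38 + 2×1×1.803 = 4.986 m.
Hydraulic radius R = A/P = 2.88/4.986 = 0.5777 m.
V = (1/n) R^(2/3) √S = (1/0.023) × 0.5777^(2/3) × √0.0048 = 2.089 m/s. Hydraulic depth D_h = A/T = 2.88/4.38 = 0.6575 m.
Froude number Fr = V/√(g·D_h) = 2.089/√(9.81×0.6575) = 0.823, which is less than 1, so the flow is subcritical.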